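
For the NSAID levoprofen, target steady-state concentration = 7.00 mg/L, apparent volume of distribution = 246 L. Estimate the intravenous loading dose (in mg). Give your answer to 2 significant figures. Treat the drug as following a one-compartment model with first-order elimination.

LD = Css × Vd = 7.00 × 246 = 1722 mg

1700 mg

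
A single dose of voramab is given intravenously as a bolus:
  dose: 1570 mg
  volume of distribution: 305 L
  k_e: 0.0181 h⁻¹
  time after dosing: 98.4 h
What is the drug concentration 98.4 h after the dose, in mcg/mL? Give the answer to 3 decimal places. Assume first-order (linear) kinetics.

0.867 mcg/mL

C₀ = Dose / Vd = 1570 / 305 = 5.148 mg/L
C = C₀ · e^(−k·t) = 5.148 × e^(−0.01810 × 98.4)
  = 5.148 × 0.1685 = 0.8674 mg/L
(0.8674 mg/L = 0.8674 mcg/mL)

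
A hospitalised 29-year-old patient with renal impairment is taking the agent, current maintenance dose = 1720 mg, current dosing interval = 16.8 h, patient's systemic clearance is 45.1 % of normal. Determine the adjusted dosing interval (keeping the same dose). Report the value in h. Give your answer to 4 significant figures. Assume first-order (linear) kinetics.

37.25 h

To keep the same average steady-state level, dosing rate must scale with clearance.
CL ratio = 45.1 / 100 = 0.4510
New interval (same dose) = 16.8 / 0.4510 = 37.25 h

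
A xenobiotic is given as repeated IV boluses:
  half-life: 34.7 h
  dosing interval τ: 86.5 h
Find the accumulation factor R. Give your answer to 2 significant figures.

1.2

k = ln2 / t½ = 0.693147 / 34.7 = 0.01998 h⁻¹
e^(−kτ) = e^(−0.01998 × 86.5) = 0.1776
Accumulation ratio R = 1 / (1 − e^(−kτ)) = 1 / (1 − 0.1776) = 1.216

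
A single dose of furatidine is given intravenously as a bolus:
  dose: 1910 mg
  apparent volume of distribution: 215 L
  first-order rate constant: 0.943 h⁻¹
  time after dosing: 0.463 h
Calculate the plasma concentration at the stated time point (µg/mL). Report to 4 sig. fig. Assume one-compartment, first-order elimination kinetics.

5.741 µg/mL

C₀ = Dose / Vd = 1910 / 215 = 8.884 mg/L
C = C₀ · e^(−k·t) = 8.884 × e^(−0.9430 × 0.463)
  = 8.884 × 0.6462 = 5.741 mg/L
(5.741 mg/L = 5.741 µg/mL)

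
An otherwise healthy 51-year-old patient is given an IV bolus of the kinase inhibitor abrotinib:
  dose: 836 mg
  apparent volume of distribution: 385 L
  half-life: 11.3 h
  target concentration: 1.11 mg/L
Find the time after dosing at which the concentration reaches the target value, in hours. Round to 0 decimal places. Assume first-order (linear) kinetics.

C₀ = Dose / Vd = 836.0 / 385 = 2.171 mg/L
k = ln2 / t½ = 0.693147 / 11.3 = 0.06134 h⁻¹
t = ln(C₀ / C) / k = ln(2.171 / 1.11) / 0.06134
  = ln(1.956) / 0.06134 = 0.6709 / 0.06134 = 10.94 h

11 h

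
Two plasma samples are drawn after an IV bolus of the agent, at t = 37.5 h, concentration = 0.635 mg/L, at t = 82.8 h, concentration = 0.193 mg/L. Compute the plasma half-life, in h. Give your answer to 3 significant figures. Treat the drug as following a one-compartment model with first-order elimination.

k = ln(C₁/C₂) / (t₂ − t₁) = ln(0.635/0.193) / (82.8 − 37.5)
  = 1.191 / 45.30 = 0.02629 h⁻¹
t½ = ln2 / k = 0.693147 / 0.02629 = 26.37 h

26.4 h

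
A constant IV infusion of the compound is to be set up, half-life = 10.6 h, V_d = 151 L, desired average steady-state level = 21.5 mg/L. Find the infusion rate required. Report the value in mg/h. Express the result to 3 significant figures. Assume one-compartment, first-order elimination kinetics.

k = ln2 / t½ = 0.693147 / 10.6 = 0.06539 h⁻¹
CL = k × Vd = 0.06539 × 151 = 9.874 L/h
At steady state, infusion rate R₀ = Css × CL = 21.5 × 9.874 = 212.3 mg/h

212 mg/h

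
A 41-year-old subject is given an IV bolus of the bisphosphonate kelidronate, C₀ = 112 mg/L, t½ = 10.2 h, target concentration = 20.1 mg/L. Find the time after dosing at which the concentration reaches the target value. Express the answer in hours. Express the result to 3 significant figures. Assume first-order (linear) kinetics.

25.3 h

k = ln2 / t½ = 0.693147 / 10.2 = 0.06796 h⁻¹
t = ln(C₀ / C) / k = ln(112.0 / 20.1) / 0.06796
  = ln(5.572) / 0.06796 = 1.718 / 0.06796 = 25.28 h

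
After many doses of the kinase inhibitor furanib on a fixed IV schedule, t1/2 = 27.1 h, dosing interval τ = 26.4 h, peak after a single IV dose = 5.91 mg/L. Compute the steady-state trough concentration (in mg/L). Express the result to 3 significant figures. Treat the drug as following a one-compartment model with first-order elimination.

6.13 mg/L

k = ln2 / t½ = 0.693147 / 27.1 = 0.02558 h⁻¹
e^(−kτ) = e^(−0.02558 × 26.4) = 0.5090
Accumulation ratio R = 1 / (1 − e^(−kτ)) = 1 / (1 − 0.5090) = 2.037
Steady-state trough = C₀ × R × e^(−kτ) = 5.91 × 2.037 × 0.5090 = 6.128 mg/L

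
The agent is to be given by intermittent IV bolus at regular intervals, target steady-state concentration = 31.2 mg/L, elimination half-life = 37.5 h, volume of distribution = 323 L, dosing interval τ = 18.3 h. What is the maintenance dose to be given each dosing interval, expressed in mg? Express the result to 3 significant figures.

3410 mg

k = ln2 / t½ = 0.693147 / 37.5 = 0.01848 h⁻¹
CL = k × Vd = 0.01848 × 323 = 5.969 L/h
At steady state, Dose/τ = Css × CL.
Dose = Css × CL × τ = 31.2 × 5.969 × 18.3 = 3408 mg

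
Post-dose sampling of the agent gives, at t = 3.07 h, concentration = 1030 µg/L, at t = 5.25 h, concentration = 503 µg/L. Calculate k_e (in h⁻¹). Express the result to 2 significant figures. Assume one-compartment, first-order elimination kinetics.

k = ln(C₁/C₂) / (t₂ − t₁) = ln(1030/503) / (5.25 − 3.07)
  = 0.7167 / 2.180 = 0.3288 h⁻¹

0.33 h⁻¹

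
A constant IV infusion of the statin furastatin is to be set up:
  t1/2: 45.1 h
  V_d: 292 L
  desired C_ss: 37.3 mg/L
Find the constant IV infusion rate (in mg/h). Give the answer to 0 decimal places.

k = ln2 / t½ = 0.693147 / 45.1 = 0.01537 h⁻¹
CL = k × Vd = 0.01537 × 292 = 4.488 L/h
At steady state, infusion rate R₀ = Css × CL = 37.3 × 4.488 = 167.4 mg/h

167 mg/h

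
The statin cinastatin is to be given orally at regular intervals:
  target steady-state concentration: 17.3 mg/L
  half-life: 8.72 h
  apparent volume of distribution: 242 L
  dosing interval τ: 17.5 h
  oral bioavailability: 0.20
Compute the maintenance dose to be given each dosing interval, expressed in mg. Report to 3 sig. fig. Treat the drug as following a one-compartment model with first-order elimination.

k = ln2 / t½ = 0.693147 / 8.72 = 0.07949 h⁻¹
CL = k × Vd = 0.07949 × 242 = 19.24 L/h
At steady state, F × (Dose/τ) = Css × CL.
Dose = Css × CL × τ / F = 17.3 × 19.24 × 17.5 / 0.20 = 29120 mg

29100 mg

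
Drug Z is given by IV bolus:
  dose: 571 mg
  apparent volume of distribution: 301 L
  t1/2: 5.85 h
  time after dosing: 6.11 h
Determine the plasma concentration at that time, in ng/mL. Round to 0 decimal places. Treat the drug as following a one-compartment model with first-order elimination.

C₀ = Dose / Vd = 571.0 / 301 = 1.897 mg/L
k = ln2 / t½ = 0.693147 / 5.85 = 0.1185 h⁻¹
C = C₀ · e^(−k·t) = 1.897 × e^(−0.1185 × 6.11)
  = 1.897 × 0.4848 = 0.9197 mg/L
Convert: 0.9197 mg/L × 1000 = 919.7 ng/mL

920 ng/mL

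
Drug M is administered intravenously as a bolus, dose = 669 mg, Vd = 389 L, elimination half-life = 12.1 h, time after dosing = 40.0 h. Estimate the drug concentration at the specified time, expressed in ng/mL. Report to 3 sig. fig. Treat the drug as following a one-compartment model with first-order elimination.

C₀ = Dose / Vd = 669.0 / 389 = 1.720 mg/L
k = ln2 / t½ = 0.693147 / 12.1 = 0.05728 h⁻¹
C = C₀ · e^(−k·t) = 1.720 × e^(−0.05728 × 40.0)
  = 1.720 × 0.1011 = 0.1739 mg/L
Convert: 0.1739 mg/L × 1000 = 173.9 ng/mL

174 ng/mL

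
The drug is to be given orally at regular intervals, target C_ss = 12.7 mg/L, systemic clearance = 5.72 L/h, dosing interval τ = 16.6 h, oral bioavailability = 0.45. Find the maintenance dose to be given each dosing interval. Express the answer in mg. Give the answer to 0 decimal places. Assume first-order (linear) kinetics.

At steady state, F × (Dose/τ) = Css × CL.
Dose = Css × CL × τ / F = 12.7 × 5.720 × 16.6 / 0.45 = 2680 mg

2680 mg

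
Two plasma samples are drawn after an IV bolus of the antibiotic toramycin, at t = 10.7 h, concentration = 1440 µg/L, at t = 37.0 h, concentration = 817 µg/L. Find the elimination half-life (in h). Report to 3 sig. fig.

k = ln(C₁/C₂) / (t₂ − t₁) = ln(1440/817) / (37.0 − 10.7)
  = 0.5668 / 26.30 = 0.02155 h⁻¹
t½ = ln2 / k = 0.693147 / 0.02155 = 32.16 h

32.2 h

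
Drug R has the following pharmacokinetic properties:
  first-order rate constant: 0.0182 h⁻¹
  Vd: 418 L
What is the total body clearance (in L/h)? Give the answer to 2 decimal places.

CL = k × Vd = 0.0182 × 418 = 7.608 L/h

7.61 L/h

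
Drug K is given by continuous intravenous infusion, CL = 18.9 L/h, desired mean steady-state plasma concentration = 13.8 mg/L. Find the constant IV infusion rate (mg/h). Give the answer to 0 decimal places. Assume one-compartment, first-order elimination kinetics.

261 mg/h

At steady state, infusion rate R₀ = Css × CL = 13.8 × 18.90 = 260.8 mg/h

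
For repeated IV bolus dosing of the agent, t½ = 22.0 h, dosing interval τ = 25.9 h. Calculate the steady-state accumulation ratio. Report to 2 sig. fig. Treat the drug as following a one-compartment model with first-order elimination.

1.8

k = ln2 / t½ = 0.693147 / 22.0 = 0.03151 h⁻¹
e^(−kτ) = e^(−0.03151 × 25.9) = 0.4421
Accumulation ratio R = 1 / (1 − e^(−kτ)) = 1 / (1 − 0.4421) = 1.792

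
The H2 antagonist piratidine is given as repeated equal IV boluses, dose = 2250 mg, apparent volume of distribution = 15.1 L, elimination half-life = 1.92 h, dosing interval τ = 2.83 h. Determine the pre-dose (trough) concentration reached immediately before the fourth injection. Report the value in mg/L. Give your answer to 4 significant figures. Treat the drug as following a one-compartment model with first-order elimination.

C₀ per dose = Dose / Vd = 2250 / 15.1 = 149.0 mg/L
k = ln2 / t½ = 0.693147 / 1.92 = 0.3610 h⁻¹
Fraction remaining after one interval: r = e^(−kτ) = e^(−0.3610 × 2.83) = 0.3600
Before dose 4, 3 doses have been given (aged 1τ, 2τ, 3τ).
C_trough = C₀ × (r + r² + … + r^3) = C₀ × r(1−r^3)/(1−r)
        = 149.0 × 0.3600 × (1 − 0.04666) / (1 − 0.3600) = 79.90 mg/L

79.90 mg/L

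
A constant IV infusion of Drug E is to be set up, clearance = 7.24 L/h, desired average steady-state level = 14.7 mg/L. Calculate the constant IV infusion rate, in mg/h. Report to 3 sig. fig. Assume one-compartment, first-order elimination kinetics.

At steady state, infusion rate R₀ = Css × CL = 14.7 × 7.240 = 106.4 mg/h

106 mg/h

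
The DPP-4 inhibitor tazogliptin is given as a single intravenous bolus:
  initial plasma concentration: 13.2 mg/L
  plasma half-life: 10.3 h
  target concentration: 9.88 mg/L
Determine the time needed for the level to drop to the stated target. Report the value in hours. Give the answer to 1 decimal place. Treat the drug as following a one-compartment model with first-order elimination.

k = ln2 / t½ = 0.693147 / 10.3 = 0.06730 h⁻¹
t = ln(C₀ / C) / k = ln(13.20 / 9.88) / 0.06730
  = ln(1.336) / 0.06730 = 0.2897 / 0.06730 = 4.305 h

4.3 h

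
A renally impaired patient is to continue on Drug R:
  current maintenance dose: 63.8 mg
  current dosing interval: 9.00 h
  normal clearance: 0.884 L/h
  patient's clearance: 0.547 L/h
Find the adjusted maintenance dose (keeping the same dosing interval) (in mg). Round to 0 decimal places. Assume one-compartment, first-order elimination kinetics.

39 mg

To keep the same average steady-state level, dosing rate must scale with clearance.
CL ratio = 0.547 / 0.884 = 0.6188
New dose (same interval) = 63.8 × 0.6188 = 39.48 mg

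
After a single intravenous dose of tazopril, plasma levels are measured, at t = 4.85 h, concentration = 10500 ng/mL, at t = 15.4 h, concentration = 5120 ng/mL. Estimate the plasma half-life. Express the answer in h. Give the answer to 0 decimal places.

k = ln(C₁/C₂) / (t₂ − t₁) = ln(10500/5120) / (15.4 − 4.85)
  = 0.7182 / 10.55 = 0.06808 h⁻¹
t½ = ln2 / k = 0.693147 / 0.06808 = 10.18 h

10 h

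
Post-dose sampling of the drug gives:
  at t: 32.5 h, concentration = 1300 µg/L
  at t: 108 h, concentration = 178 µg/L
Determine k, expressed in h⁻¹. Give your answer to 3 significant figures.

k = ln(C₁/C₂) / (t₂ − t₁) = ln(1300/178) / (108 − 32.5)
  = 1.988 / 75.50 = 0.02633 h⁻¹

0.0263 h⁻¹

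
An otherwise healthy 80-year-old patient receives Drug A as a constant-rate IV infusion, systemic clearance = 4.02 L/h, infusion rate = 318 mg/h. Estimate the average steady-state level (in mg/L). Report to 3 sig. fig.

79.1 mg/L

At steady state Css = R₀ / CL = 318 / 4.020 = 79.10 mg/L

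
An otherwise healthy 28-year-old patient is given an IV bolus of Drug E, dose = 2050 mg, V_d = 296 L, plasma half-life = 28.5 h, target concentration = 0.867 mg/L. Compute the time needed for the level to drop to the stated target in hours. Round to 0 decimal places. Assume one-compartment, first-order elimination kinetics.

85 h

C₀ = Dose / Vd = 2050 / 296 = 6.926 mg/L
k = ln2 / t½ = 0.693147 / 28.5 = 0.02432 h⁻¹
t = ln(C₀ / C) / k = ln(6.926 / 0.867) / 0.02432
  = ln(7.988) / 0.02432 = 2.078 / 0.02432 = 85.44 h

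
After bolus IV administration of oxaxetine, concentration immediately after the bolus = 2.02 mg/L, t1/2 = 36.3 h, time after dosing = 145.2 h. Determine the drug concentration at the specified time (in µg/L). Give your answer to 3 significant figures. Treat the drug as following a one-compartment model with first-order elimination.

126 µg/L

k = ln2 / t½ = 0.693147 / 36.3 = 0.01909 h⁻¹
t / t½ = 145.2 / 36.3 = 4 half-lives
C = C₀ × (1/2)^4 = 2.020 × 0.06250 = 0.1263 mg/L
Convert: 0.1263 mg/L × 1000 = 126.3 µg/L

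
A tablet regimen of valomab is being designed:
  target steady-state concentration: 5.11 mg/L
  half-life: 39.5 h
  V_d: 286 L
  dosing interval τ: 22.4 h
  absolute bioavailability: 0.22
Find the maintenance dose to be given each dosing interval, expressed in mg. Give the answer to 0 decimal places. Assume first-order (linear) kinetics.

2611 mg

k = ln2 / t½ = 0.693147 / 39.5 = 0.01755 h⁻¹
CL = k × Vd = 0.01755 × 286 = 5.019 L/h
At steady state, F × (Dose/τ) = Css × CL.
Dose = Css × CL × τ / F = 5.11 × 5.019 × 22.4 / 0.22 = 2611 mg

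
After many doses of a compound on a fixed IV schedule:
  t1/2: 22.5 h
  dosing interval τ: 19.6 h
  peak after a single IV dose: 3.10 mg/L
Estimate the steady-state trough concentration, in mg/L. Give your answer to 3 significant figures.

3.74 mg/L

k = ln2 / t½ = 0.693147 / 22.5 = 0.03081 h⁻¹
e^(−kτ) = e^(−0.03081 × 19.6) = 0.5467
Accumulation ratio R = 1 / (1 − e^(−kτ)) = 1 / (1 − 0.5467) = 2.206
Steady-state trough = C₀ × R × e^(−kτ) = 3.10 × 2.206 × 0.5467 = 3.739 mg/L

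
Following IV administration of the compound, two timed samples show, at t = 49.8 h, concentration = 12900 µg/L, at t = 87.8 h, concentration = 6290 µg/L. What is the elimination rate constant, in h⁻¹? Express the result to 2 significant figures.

0.019 h⁻¹

k = ln(C₁/C₂) / (t₂ − t₁) = ln(12900/6290) / (87.8 − 49.8)
  = 0.7183 / 38.00 = 0.01890 h⁻¹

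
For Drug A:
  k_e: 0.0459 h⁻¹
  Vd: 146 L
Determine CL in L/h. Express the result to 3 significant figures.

CL = k × Vd = 0.0459 × 146 = 6.701 L/h

6.70 L/h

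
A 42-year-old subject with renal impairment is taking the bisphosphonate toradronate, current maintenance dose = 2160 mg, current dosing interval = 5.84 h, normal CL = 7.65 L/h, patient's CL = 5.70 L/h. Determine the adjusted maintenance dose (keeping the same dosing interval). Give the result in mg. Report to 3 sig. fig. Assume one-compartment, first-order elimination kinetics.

1610 mg

To keep the same average steady-state level, dosing rate must scale with clearance.
CL ratio = 5.70 / 7.65 = 0.7451
New dose (same interval) = 2160 × 0.7451 = 1609 mg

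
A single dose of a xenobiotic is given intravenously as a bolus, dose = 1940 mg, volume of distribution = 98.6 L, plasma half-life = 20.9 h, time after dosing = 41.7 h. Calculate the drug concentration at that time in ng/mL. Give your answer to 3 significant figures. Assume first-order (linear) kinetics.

4940 ng/mL

C₀ = Dose / Vd = 1940 / 98.6 = 19.68 mg/L
k = ln2 / t½ = 0.693147 / 20.9 = 0.03316 h⁻¹
C = C₀ · e^(−k·t) = 19.68 × e^(−0.03316 × 41.7)
  = 19.68 × 0.2509 = 4.938 mg/L
Convert: 4.938 mg/L × 1000 = 4938 ng/mL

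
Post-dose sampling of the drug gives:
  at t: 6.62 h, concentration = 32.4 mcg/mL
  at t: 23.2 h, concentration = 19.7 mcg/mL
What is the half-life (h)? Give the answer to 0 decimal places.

23 h

k = ln(C₁/C₂) / (t₂ − t₁) = ln(32.4/19.7) / (23.2 − 6.62)
  = 0.4975 / 16.58 = 0.03001 h⁻¹
t½ = ln2 / k = 0.693147 / 0.03001 = 23.10 h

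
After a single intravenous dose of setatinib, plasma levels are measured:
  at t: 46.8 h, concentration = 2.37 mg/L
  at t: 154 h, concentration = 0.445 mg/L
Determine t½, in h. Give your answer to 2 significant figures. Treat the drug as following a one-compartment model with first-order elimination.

k = ln(C₁/C₂) / (t₂ − t₁) = ln(2.37/0.445) / (154 − 46.8)
  = 1.673 / 107.2 = 0.01561 h⁻¹
t½ = ln2 / k = 0.693147 / 0.01561 = 44.40 h

44 h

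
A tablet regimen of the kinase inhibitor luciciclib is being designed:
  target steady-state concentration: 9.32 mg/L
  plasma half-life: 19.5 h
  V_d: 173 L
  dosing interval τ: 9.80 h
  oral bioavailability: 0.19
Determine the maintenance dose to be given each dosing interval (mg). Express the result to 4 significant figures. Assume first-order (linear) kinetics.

2956 mg

k = ln2 / t½ = 0.693147 / 19.5 = 0.03555 h⁻¹
CL = k × Vd = 0.03555 × 173 = 6.150 L/h
At steady state, F × (Dose/τ) = Css × CL.
Dose = Css × CL × τ / F = 9.32 × 6.150 × 9.80 / 0.19 = 2956 mg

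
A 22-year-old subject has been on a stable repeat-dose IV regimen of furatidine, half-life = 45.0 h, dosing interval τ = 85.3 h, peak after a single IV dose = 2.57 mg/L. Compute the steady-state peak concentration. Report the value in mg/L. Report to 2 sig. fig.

3.5 mg/L

k = ln2 / t½ = 0.693147 / 45.0 = 0.01540 h⁻¹
e^(−kτ) = e^(−0.01540 × 85.3) = 0.2688
Accumulation ratio R = 1 / (1 − e^(−kτ)) = 1 / (1 − 0.2688) = 1.368
Steady-state peak = C₀ × R = 2.57 × 1.368 = 3.516 mg/L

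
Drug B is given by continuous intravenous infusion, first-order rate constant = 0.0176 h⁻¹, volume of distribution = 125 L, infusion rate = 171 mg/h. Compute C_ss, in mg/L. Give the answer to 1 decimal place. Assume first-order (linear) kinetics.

77.7 mg/L

CL = k × Vd = 0.01760 × 125 = 2.200 L/h
At steady state Css = R₀ / CL = 171 / 2.200 = 77.73 mg/L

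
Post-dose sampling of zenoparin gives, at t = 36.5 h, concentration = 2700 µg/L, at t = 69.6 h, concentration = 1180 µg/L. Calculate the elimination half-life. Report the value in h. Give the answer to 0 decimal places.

k = ln(C₁/C₂) / (t₂ − t₁) = ln(2700/1180) / (69.6 − 36.5)
  = 0.8277 / 33.10 = 0.02501 h⁻¹
t½ = ln2 / k = 0.693147 / 0.02501 = 27.71 h

28 h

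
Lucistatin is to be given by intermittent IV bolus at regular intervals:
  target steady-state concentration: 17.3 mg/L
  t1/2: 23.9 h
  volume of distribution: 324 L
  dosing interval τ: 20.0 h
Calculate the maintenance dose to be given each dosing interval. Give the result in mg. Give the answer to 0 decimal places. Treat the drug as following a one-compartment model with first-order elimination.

3251 mg

k = ln2 / t½ = 0.693147 / 23.9 = 0.02900 h⁻¹
CL = k × Vd = 0.02900 × 324 = 9.396 L/h
At steady state, Dose/τ = Css × CL.
Dose = Css × CL × τ = 17.3 × 9.396 × 20.0 = 3251 mg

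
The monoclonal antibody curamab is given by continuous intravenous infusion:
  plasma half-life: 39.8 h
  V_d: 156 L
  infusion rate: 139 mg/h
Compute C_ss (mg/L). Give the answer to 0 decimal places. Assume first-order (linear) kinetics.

k = ln2 / t½ = 0.693147 / 39.8 = 0.01742 h⁻¹
CL = k × Vd = 0.01742 × 156 = 2.718 L/h
At steady state Css = R₀ / CL = 139 / 2.718 = 51.14 mg/L

51 mg/L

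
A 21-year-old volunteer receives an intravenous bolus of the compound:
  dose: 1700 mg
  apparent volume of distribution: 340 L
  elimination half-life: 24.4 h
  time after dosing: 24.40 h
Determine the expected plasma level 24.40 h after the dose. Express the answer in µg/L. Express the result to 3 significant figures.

C₀ = Dose / Vd = 1700 / 340 = 5.000 mg/L
k = ln2 / t½ = 0.693147 / 24.4 = 0.02841 h⁻¹
t / t½ = 24.40 / 24.4 = 1 half-lives
C = C₀ × (1/2)^1 = 5.000 × 0.5000 = 2.500 mg/L
Convert: 2.500 mg/L × 1000 = 2500 µg/L

2500 µg/L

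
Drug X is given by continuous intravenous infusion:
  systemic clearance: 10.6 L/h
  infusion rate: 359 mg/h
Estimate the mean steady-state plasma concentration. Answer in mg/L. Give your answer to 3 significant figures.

At steady state Css = R₀ / CL = 359 / 10.60 = 33.87 mg/L

33.9 mg/L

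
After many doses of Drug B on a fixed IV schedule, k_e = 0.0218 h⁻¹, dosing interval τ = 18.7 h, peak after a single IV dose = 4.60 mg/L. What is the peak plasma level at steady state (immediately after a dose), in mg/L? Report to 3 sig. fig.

13.7 mg/L

e^(−kτ) = e^(−0.02180 × 18.7) = 0.6652
Accumulation ratio R = 1 / (1 − e^(−kτ)) = 1 / (1 − 0.6652) = 2.987
Steady-state peak = C₀ × R = 4.60 × 2.987 = 13.74 mg/L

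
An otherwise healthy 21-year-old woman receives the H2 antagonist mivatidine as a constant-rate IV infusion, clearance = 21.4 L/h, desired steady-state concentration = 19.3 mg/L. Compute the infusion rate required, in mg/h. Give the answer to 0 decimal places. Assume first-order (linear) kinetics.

413 mg/h

At steady state, infusion rate R₀ = Css × CL = 19.3 × 21.40 = 413.0 mg/h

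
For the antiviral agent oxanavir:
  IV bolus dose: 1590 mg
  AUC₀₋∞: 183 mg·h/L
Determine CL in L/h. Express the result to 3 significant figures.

CL = Dose / AUC = 1590 / 183 = 8.689 L/h

8.69 L/h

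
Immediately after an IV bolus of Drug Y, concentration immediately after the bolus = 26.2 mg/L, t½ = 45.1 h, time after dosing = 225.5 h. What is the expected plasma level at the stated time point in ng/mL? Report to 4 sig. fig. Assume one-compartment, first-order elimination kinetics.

k = ln2 / t½ = 0.693147 / 45.1 = 0.01537 h⁻¹
t / t½ = 225.5 / 45.1 = 5 half-lives
C = C₀ × (1/2)^5 = 26.20 × 0.03125 = 0.8188 mg/L
Convert: 0.8188 mg/L × 1000 = 818.8 ng/mL

818.8 ng/mL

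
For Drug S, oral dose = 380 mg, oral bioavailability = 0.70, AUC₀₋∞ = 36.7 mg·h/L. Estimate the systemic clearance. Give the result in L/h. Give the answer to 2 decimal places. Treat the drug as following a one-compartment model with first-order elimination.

CL = F·Dose / AUC = 0.70 × 380 / 36.7 = 7.248 L/h

7.25 L/h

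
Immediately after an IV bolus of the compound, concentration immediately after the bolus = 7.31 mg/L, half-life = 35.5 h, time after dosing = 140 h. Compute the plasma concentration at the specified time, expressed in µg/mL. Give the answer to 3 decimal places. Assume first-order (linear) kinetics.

0.475 µg/mL

k = ln2 / t½ = 0.693147 / 35.5 = 0.01953 h⁻¹
C = C₀ · e^(−k·t) = 7.310 × e^(−0.01953 × 140)
  = 7.310 × 0.06495 = 0.4748 mg/L
(0.4748 mg/L = 0.4748 µg/mL)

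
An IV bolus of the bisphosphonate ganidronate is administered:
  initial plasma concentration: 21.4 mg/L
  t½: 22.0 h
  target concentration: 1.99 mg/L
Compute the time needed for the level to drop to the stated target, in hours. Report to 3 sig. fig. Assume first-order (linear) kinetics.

75.4 h

k = ln2 / t½ = 0.693147 / 22.0 = 0.03151 h⁻¹
t = ln(C₀ / C) / k = ln(21.40 / 1.99) / 0.03151
  = ln(10.75) / 0.03151 = 2.375 / 0.03151 = 75.37 h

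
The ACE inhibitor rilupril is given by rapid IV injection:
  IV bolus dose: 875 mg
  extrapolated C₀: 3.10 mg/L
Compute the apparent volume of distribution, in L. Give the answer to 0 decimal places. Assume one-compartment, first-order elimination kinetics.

282 L

Vd = Dose / C₀ = 875.0 / 3.10 = 282.3 L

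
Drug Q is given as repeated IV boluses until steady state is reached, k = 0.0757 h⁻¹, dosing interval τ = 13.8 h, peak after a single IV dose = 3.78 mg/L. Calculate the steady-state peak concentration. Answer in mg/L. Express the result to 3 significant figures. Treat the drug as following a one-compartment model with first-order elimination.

5.83 mg/L

e^(−kτ) = e^(−0.07570 × 13.8) = 0.3518
Accumulation ratio R = 1 / (1 − e^(−kτ)) = 1 / (1 − 0.3518) = 1.543
Steady-state peak = C₀ × R = 3.78 × 1.543 = 5.833 mg/L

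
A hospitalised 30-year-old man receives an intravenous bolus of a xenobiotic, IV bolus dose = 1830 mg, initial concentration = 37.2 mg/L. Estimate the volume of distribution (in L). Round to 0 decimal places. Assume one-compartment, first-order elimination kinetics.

49 L

Vd = Dose / C₀ = 1830 / 37.2 = 49.19 L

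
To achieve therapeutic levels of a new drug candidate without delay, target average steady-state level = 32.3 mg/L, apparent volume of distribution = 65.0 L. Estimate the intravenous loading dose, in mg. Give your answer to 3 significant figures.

2100 mg

LD = Css × Vd = 32.3 × 65.0 = 2100 mg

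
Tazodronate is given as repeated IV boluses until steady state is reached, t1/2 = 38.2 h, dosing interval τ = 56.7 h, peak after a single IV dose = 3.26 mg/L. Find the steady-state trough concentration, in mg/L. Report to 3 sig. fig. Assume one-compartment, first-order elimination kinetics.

k = ln2 / t½ = 0.693147 / 38.2 = 0.01815 h⁻¹
e^(−kτ) = e^(−0.01815 × 56.7) = 0.3573
Accumulation ratio R = 1 / (1 − e^(−kτ)) = 1 / (1 − 0.3573) = 1.556
Steady-state trough = C₀ × R × e^(−kτ) = 3.26 × 1.556 × 0.3573 = 1.812 mg/L

1.81 mg/L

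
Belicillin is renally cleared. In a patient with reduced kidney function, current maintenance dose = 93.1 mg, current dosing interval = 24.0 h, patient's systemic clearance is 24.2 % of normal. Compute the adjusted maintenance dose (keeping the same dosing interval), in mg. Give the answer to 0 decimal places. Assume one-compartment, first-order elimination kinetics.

To keep the same average steady-state level, dosing rate must scale with clearance.
CL ratio = 24.2 / 100 = 0.2420
New dose (same interval) = 93.1 × 0.2420 = 22.53 mg

23 mg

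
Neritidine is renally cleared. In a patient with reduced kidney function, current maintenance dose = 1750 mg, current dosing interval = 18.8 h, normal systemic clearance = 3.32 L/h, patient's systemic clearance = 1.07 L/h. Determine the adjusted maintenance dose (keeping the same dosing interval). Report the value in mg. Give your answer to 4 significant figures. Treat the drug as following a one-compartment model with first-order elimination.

To keep the same average steady-state level, dosing rate must scale with clearance.
CL ratio = 1.07 / 3.32 = 0.3223
New dose (same interval) = 1750 × 0.3223 = 564.0 mg

564.0 mg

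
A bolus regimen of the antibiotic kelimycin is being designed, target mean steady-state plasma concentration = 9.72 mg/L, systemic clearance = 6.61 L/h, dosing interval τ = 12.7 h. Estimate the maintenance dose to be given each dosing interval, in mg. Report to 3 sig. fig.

816 mg

At steady state, Dose/τ = Css × CL.
Dose = Css × CL × τ = 9.72 × 6.610 × 12.7 = 816.0 mg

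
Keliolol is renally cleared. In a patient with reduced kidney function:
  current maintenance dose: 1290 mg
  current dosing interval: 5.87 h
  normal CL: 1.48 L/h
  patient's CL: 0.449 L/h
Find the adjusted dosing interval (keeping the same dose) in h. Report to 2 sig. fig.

To keep the same average steady-state level, dosing rate must scale with clearance.
CL ratio = 0.449 / 1.48 = 0.3034
New interval (same dose) = 5.87 / 0.3034 = 19.35 h

19 h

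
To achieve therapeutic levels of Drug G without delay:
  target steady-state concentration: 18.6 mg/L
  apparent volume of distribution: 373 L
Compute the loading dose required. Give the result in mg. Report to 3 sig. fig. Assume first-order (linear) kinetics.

LD = Css × Vd = 18.6 × 373 = 6938 mg

6940 mg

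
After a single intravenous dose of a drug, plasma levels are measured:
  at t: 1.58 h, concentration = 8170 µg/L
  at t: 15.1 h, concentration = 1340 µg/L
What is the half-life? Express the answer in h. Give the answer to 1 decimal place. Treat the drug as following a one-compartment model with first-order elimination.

5.2 h

k = ln(C₁/C₂) / (t₂ − t₁) = ln(8170/1340) / (15.1 − 1.58)
  = 1.808 / 13.52 = 0.1337 h⁻¹
t½ = ln2 / k = 0.693147 / 0.1337 = 5.184 h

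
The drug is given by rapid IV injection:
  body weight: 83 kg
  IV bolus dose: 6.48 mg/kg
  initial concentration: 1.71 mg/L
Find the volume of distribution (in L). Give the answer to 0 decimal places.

Dose = 6.48 × 83 = 537.8 mg
Vd = Dose / C₀ = 537.8 / 1.71 = 314.5 L

315 L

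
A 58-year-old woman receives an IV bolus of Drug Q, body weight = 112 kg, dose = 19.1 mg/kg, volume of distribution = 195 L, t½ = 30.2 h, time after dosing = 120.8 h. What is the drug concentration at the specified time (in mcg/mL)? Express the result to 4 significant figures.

Total dose = 19.1 × 112 = 2139 mg
C₀ = Dose / Vd = 2139 / 195 = 10.97 mg/L
k = ln2 / t½ = 0.693147 / 30.2 = 0.02295 h⁻¹
t / t½ = 120.8 / 30.2 = 4 half-lives
C = C₀ × (1/2)^4 = 10.97 × 0.06250 = 0.6856 mg/L
(0.6856 mg/L = 0.6856 mcg/mL)

0.6856 mcg/mL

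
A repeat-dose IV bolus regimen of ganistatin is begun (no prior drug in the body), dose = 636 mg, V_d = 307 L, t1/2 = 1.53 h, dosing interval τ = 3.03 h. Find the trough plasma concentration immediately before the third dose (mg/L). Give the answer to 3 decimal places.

0.658 mg/L

C₀ per dose = Dose / Vd = 636 / 307 = 2.072 mg/L
k = ln2 / t½ = 0.693147 / 1.53 = 0.4530 h⁻¹
Fraction remaining after one interval: r = e^(−kτ) = e^(−0.4530 × 3.03) = 0.2534
Before dose 3, 2 doses have been given (aged 1τ, 2τ).
C_trough = C₀ × (r + r²) = 2.072 × (0.2534 + 0.06421) = 0.6581 mg/L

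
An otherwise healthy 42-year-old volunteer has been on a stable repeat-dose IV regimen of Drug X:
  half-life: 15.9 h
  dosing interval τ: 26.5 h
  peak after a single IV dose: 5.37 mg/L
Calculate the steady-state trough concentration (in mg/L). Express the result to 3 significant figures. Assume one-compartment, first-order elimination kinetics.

2.47 mg/L

k = ln2 / t½ = 0.693147 / 15.9 = 0.04359 h⁻¹
e^(−kτ) = e^(−0.04359 × 26.5) = 0.3150
Accumulation ratio R = 1 / (1 − e^(−kτ)) = 1 / (1 − 0.3150) = 1.460
Steady-state trough = C₀ × R × e^(−kτ) = 5.37 × 1.460 × 0.3150 = 2.470 mg/L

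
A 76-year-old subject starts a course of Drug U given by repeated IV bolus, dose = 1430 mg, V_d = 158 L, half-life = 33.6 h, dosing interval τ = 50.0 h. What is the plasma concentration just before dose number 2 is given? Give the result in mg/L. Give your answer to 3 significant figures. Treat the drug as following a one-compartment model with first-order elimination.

3.23 mg/L

C₀ per dose = Dose / Vd = 1430 / 158 = 9.051 mg/L
k = ln2 / t½ = 0.693147 / 33.6 = 0.02063 h⁻¹
Fraction remaining after one interval: r = e^(−kτ) = e^(−0.02063 × 50.0) = 0.3565
Before dose 2, 1 dose has been given (aged 1τ).
C_trough = C₀ × r = 9.051 × 0.3565 = 3.227 mg/L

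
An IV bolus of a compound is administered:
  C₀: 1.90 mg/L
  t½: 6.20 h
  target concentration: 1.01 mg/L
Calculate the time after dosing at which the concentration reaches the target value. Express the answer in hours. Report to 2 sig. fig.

5.7 h

k = ln2 / t½ = 0.693147 / 6.20 = 0.1118 h⁻¹
t = ln(C₀ / C) / k = ln(1.900 / 1.01) / 0.1118
  = ln(1.881) / 0.1118 = 0.6318 / 0.1118 = 5.651 h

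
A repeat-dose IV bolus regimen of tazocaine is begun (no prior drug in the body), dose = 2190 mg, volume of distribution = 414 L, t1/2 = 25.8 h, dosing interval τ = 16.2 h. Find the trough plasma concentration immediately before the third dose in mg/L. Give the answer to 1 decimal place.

5.6 mg/L

C₀ per dose = Dose / Vd = 2190 / 414 = 5.290 mg/L
k = ln2 / t½ = 0.693147 / 25.8 = 0.02687 h⁻¹
Fraction remaining after one interval: r = e^(−kτ) = e^(−0.02687 × 16.2) = 0.6471
Before dose 3, 2 doses have been given (aged 1τ, 2τ).
C_trough = C₀ × (r + r²) = 5.290 × (0.6471 + 0.4187) = 5.638 mg/L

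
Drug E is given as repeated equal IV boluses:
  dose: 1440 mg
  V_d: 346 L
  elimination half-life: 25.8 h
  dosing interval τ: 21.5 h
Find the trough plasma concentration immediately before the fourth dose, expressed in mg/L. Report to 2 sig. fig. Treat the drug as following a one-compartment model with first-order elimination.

4.4 mg/L

C₀ per dose = Dose / Vd = 1440 / 346 = 4.162 mg/L
k = ln2 / t½ = 0.693147 / 25.8 = 0.02687 h⁻¹
Fraction remaining after one interval: r = e^(−kτ) = e^(−0.02687 × 21.5) = 0.5612
Before dose 4, 3 doses have been given (aged 1τ, 2τ, 3τ).
C_trough = C₀ × (r + r² + … + r^3) = C₀ × r(1−r^3)/(1−r)
        = 4.162 × 0.5612 × (1 − 0.1767) / (1 − 0.5612) = 4.382 mg/L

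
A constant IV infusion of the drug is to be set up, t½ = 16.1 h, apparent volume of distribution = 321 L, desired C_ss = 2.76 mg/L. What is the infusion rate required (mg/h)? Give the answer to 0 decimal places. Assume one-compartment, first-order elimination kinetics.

38 mg/h

k = ln2 / t½ = 0.693147 / 16.1 = 0.04305 h⁻¹
CL = k × Vd = 0.04305 × 321 = 13.82 L/h
At steady state, infusion rate R₀ = Css × CL = 2.76 × 13.82 = 38.14 mg/h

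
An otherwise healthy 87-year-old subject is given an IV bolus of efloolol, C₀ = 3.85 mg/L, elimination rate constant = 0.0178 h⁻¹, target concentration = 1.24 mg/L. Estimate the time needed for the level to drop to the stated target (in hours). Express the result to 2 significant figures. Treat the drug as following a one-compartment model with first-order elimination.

64 h

t = ln(C₀ / C) / k = ln(3.850 / 1.24) / 0.01780
  = ln(3.105) / 0.01780 = 1.133 / 0.01780 = 63.65 h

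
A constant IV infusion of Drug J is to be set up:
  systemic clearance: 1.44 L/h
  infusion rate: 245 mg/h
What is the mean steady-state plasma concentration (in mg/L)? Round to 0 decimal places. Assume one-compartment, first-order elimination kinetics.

At steady state Css = R₀ / CL = 245 / 1.440 = 170.1 mg/L

170 mg/L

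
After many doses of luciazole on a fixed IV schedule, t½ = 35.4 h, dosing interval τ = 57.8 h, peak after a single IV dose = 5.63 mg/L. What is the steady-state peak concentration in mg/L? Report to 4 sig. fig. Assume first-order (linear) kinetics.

k = ln2 / t½ = 0.693147 / 35.4 = 0.01958 h⁻¹
e^(−kτ) = e^(−0.01958 × 57.8) = 0.3225
Accumulation ratio R = 1 / (1 − e^(−kτ)) = 1 / (1 − 0.3225) = 1.476
Steady-state peak = C₀ × R = 5.63 × 1.476 = 8.310 mg/L

8.310 mg/L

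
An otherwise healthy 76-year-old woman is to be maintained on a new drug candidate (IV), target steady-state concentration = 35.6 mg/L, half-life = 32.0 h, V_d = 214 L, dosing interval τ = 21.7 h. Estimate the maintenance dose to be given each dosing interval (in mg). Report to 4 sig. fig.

3581 mg

k = ln2 / t½ = 0.693147 / 32.0 = 0.02166 h⁻¹
CL = k × Vd = 0.02166 × 214 = 4.635 L/h
At steady state, Dose/τ = Css × CL.
Dose = Css × CL × τ = 35.6 × 4.635 × 21.7 = 3581 mg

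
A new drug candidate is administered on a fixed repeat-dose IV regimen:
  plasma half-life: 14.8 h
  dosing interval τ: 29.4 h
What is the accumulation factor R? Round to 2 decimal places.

k = ln2 / t½ = 0.693147 / 14.8 = 0.04683 h⁻¹
e^(−kτ) = e^(−0.04683 × 29.4) = 0.2524
Accumulation ratio R = 1 / (1 − e^(−kτ)) = 1 / (1 − 0.2524) = 1.338

1.34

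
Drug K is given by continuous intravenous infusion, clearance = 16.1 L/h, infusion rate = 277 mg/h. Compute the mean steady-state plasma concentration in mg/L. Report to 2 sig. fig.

17 mg/L

At steady state Css = R₀ / CL = 277 / 16.10 = 17.20 mg/L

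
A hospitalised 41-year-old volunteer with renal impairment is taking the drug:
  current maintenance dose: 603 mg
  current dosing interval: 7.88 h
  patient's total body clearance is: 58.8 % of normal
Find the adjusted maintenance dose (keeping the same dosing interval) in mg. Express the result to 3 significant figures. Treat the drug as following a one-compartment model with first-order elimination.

355 mg

To keep the same average steady-state level, dosing rate must scale with clearance.
CL ratio = 58.8 / 100 = 0.5880
New dose (same interval) = 603 × 0.5880 = 354.6 mg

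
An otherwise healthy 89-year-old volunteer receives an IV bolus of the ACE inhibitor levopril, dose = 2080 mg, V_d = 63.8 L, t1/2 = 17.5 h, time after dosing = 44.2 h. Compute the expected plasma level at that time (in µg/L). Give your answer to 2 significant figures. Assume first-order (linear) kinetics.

5700 µg/L

C₀ = Dose / Vd = 2080 / 63.8 = 32.60 mg/L
k = ln2 / t½ = 0.693147 / 17.5 = 0.03961 h⁻¹
C = C₀ · e^(−k·t) = 32.60 × e^(−0.03961 × 44.2)
  = 32.60 × 0.1736 = 5.659 mg/L
Convert: 5.659 mg/L × 1000 = 5659 µg/L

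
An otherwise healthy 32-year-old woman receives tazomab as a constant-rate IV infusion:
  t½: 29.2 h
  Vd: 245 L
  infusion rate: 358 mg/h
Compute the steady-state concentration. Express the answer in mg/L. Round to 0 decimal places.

k = ln2 / t½ = 0.693147 / 29.2 = 0.02374 h⁻¹
CL = k × Vd = 0.02374 × 245 = 5.816 L/h
At steady state Css = R₀ / CL = 358 / 5.816 = 61.55 mg/L

62 mg/L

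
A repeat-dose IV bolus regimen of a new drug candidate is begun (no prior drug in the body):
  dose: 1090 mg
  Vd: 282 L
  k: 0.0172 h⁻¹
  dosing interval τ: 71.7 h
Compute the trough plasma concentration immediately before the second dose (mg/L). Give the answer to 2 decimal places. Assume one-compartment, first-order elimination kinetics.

1.13 mg/L

C₀ per dose = Dose / Vd = 1090 / 282 = 3.865 mg/L
Fraction remaining after one interval: r = e^(−kτ) = e^(−0.01720 × 71.7) = 0.2913
Before dose 2, 1 dose has been given (aged 1τ).
C_trough = C₀ × r = 3.865 × 0.2913 = 1.126 mg/L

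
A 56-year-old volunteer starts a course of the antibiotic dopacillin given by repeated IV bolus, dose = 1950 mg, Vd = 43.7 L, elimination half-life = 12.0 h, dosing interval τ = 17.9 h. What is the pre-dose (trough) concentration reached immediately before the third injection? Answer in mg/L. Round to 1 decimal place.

21.5 mg/L

C₀ per dose = Dose / Vd = 1950 / 43.7 = 44.62 mg/L
k = ln2 / t½ = 0.693147 / 12.0 = 0.05776 h⁻¹
Fraction remaining after one interval: r = e^(−kτ) = e^(−0.05776 × 17.9) = 0.3556
Before dose 3, 2 doses have been given (aged 1τ, 2τ).
C_trough = C₀ × (r + r²) = 44.62 × (0.3556 + 0.1265) = 21.51 mg/L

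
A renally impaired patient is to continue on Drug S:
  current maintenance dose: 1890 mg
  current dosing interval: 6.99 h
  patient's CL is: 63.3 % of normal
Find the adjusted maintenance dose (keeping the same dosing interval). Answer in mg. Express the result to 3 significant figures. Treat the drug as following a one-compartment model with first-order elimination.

To keep the same average steady-state level, dosing rate must scale with clearance.
CL ratio = 63.3 / 100 = 0.6330
New dose (same interval) = 1890 × 0.6330 = 1196 mg

1200 mg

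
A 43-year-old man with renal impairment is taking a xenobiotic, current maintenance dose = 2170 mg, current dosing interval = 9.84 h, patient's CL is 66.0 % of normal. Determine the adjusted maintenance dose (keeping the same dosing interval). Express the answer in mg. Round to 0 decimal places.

1432 mg

To keep the same average steady-state level, dosing rate must scale with clearance.
CL ratio = 66.0 / 100 = 0.6600
New dose (same interval) = 2170 × 0.6600 = 1432 mg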